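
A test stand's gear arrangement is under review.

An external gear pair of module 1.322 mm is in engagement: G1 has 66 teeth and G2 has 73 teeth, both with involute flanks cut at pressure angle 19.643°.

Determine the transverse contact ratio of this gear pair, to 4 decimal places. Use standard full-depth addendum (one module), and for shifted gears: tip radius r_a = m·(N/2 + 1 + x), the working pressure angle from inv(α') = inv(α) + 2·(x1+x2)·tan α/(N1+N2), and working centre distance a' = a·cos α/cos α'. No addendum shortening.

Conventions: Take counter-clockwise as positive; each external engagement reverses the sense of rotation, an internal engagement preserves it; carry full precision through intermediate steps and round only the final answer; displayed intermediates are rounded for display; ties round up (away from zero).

1.8278

recognized (one external pair, fixed centres): single-mesh tooth geometry, m = 1.322, N1 = 66, N2 = 73
base radii: r_b1 = 41.087204, r_b2 = 45.444938
tip radii: r_a1 = 44.948000, r_a2 = 49.575000
no profile shift: α' = α, a' = a
action lengths: √(r_a1²−r_b1²) = 18.225377, √(r_a2²−r_b2²) = 19.810055
base pitch p_b = π·m·cos α = 3.911493
CR = (18.225377 + 19.810055 − 91.879000·sin 19.64300°)/3.911493 = 1.827826
contact ratio ≈ 1.8278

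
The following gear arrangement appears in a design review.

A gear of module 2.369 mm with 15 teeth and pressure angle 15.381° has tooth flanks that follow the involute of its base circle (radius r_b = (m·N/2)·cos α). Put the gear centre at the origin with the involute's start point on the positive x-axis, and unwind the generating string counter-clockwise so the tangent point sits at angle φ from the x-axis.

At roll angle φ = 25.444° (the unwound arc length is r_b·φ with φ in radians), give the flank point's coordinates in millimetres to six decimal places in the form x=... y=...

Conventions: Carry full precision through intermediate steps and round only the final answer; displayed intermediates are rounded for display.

topology: single-mesh involute geometry — m = 2.369, N = 15
pitch radius r_p = m·N/2 = 2.369·15/2 = 17.767500
base radius r_b = r_p·cos α = 17.767500·cos 15.381° = 17.131129
roll angle φ = 25.444° = 0.44408157 rad
x = r_b·(cos φ + φ·sin φ) = 18.737957
y = r_b·(sin φ − φ·cos φ) = 0.490302

x=18.737957 y=0.490302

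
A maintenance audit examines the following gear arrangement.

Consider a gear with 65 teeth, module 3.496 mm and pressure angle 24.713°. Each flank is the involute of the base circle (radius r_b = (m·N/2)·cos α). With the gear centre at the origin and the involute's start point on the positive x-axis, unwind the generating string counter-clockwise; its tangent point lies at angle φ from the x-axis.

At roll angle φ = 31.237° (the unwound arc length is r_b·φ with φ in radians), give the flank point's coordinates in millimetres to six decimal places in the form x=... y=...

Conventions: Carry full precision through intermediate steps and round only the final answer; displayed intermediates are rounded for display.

x=117.431953 y=5.411196

recognized (one wheel, involute flank): single-mesh tooth geometry, m = 3.496, N = 65
pitch radius r_p = m·N/2 = 3.496·65/2 = 113.620000
base radius r_b = r_p·cos α = 113.620000·cos 24.713° = 103.213924
roll angle φ = 31.237° = 0.54518850 rad
x = r_b·(cos φ + φ·sin φ) = 117.431953
y = r_b·(sin φ − φ·cos φ) = 5.411196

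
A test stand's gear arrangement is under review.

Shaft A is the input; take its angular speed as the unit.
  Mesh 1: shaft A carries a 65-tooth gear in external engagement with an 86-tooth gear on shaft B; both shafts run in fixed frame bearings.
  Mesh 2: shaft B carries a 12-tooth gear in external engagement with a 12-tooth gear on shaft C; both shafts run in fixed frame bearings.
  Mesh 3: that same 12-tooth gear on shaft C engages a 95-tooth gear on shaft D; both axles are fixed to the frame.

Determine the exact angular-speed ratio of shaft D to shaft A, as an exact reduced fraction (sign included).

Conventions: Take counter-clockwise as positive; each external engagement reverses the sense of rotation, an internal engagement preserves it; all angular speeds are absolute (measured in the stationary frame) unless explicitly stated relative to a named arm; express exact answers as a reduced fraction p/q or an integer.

class = fixed-axis compound train [3 meshes; 3 ratios multiply, 3 sense flips]
mesh 1 [65T→86T]: running ratio 65/86, sense −
mesh 2 [12T→12T]: running ratio 65/86, sense +
mesh 3 [12T→95T]: running ratio 78/817, sense −
ω_out/ω_in = -78/817

-78/817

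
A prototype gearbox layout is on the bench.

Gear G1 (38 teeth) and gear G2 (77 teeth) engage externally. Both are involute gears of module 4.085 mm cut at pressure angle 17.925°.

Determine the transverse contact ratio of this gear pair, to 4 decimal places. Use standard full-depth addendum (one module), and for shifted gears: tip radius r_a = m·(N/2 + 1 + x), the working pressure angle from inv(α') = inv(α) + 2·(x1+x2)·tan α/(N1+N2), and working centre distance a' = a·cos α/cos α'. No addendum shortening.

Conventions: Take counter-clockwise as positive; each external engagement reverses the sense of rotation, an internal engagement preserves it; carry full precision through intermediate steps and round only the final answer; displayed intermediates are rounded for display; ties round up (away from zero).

1.8859

recognized (one external pair, fixed centres): single-mesh tooth geometry, m = 4.085, N1 = 38, N2 = 77
base radii: r_b1 = 73.847584, r_b2 = 149.638525
tip radii: r_a1 = 81.700000, r_a2 = 161.357500
no profile shift: α' = α, a' = a
action lengths: √(r_a1²−r_b1²) = 34.948882, √(r_a2²−r_b2²) = 60.370147
base pitch p_b = π·m·cos α = 12.210475
CR = (34.948882 + 60.370147 − 234.887500·sin 17.92500°)/12.210475 = 1.885863
contact ratio ≈ 1.8859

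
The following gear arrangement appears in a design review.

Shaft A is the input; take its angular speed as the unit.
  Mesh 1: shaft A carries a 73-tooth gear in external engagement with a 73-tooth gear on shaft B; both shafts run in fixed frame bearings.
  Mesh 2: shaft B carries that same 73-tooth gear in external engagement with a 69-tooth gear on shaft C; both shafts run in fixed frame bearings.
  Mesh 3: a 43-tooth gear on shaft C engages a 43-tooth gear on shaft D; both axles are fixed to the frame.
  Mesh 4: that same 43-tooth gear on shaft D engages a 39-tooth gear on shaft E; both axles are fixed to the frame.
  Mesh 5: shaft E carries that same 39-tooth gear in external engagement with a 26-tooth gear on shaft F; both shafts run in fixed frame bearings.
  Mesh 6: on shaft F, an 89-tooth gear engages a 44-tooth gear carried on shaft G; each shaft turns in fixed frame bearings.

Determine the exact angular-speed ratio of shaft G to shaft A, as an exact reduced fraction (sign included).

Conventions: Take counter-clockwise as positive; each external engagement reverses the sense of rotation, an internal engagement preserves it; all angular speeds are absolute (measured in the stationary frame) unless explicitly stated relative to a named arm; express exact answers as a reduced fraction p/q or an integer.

class = fixed-axis compound train [6 meshes; 6 ratios multiply, 6 sense flips]
mesh 1 [73T→73T]: running ratio 1, sense −
mesh 2 [73T→69T]: running ratio 73/69, sense +
mesh 3 [43T→43T]: running ratio 73/69, sense −
mesh 4 [43T→39T]: running ratio 3139/2691, sense +
mesh 5 [39T→26T]: running ratio 3139/1794, sense −
mesh 6 [89T→44T]: running ratio 279371/78936, sense +
ω_out/ω_in = 279371/78936

279371/78936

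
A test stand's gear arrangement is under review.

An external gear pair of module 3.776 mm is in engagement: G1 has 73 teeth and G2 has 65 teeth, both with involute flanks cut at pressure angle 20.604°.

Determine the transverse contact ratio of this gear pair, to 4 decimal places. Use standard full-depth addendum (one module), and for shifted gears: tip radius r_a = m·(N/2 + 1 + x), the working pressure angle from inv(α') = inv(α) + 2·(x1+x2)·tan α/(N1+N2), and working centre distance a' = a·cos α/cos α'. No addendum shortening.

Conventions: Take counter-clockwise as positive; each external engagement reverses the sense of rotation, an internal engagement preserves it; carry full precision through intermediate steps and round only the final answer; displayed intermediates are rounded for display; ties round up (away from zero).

1.7704

class = single-mesh tooth geometry [involute pair 73T × 65T, m = 3.776]
base radii: r_b1 = 129.008084, r_b2 = 114.870212
tip radii: r_a1 = 141.600000, r_a2 = 126.496000
no profile shift: α' = α, a' = a
action lengths: √(r_a1²−r_b1²) = 58.373576, √(r_a2²−r_b2²) = 52.972375
base pitch p_b = π·m·cos α = 11.103859
CR = (58.373576 + 52.972375 − 260.544000·sin 20.60400°)/11.103859 = 1.770438
contact ratio ≈ 1.7704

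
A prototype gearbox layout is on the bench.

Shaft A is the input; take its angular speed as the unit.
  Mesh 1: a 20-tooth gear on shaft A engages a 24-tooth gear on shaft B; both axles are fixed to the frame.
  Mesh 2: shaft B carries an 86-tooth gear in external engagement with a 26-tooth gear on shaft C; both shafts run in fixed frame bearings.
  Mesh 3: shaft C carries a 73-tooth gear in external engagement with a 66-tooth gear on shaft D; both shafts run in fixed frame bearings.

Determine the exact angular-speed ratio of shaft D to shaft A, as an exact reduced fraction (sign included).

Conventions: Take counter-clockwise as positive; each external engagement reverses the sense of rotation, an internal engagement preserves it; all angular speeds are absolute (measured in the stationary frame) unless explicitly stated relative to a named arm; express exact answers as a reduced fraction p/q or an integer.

-15695/5148

class = fixed-axis compound train [3 meshes; 3 ratios multiply, 3 sense flips]
mesh 1 [20T→24T]: running ratio 5/6, sense −
mesh 2 [86T→26T]: running ratio 215/78, sense +
mesh 3 [73T→66T]: running ratio 15695/5148, sense −
ω_out/ω_in = -15695/5148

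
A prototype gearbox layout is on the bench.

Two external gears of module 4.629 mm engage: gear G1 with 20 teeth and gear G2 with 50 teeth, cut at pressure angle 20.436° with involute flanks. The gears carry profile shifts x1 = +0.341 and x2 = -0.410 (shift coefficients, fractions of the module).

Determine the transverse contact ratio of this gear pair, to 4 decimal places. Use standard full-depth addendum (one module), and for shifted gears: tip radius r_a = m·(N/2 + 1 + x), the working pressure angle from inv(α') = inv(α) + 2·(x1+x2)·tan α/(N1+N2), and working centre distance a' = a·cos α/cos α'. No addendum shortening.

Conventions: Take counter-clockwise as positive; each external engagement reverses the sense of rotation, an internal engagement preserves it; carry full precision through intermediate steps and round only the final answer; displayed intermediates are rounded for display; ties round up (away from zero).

recognized (one external pair, fixed centres): single-mesh tooth geometry, m = 4.629, N1 = 20, N2 = 50
base radii: r_b1 = 43.376637, r_b2 = 108.441591
tip radii: r_a1 = 52.497489, r_a2 = 118.456110
inv(α') = inv(20.436°) + 2·(+0.341-0.410)·tan α/(20+50) = 0.01520199  ⇒  α' = 20.12783°
a' = a·cos α / cos α' = 162.0150·cos 20.436°/cos 20.12783° = 161.693283
action lengths: √(r_a1²−r_b1²) = 29.571164, √(r_a2²−r_b2²) = 47.668346
base pitch p_b = π·m·cos α = 13.627172
CR = (29.571164 + 47.668346 − 161.693283·sin 20.12783°)/13.627172 = 1.584944
contact ratio ≈ 1.5849

1.5849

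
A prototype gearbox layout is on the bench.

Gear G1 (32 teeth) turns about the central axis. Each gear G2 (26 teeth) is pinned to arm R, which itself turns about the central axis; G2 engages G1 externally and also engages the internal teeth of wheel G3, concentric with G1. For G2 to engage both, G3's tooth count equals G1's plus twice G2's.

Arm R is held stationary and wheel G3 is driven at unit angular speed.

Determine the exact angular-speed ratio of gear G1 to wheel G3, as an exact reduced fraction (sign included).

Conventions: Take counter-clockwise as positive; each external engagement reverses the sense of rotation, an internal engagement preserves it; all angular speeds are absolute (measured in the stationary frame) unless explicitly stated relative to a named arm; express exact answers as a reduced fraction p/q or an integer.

class = planetary set [G3 = 32+2·26 = 84; Willis about the carrier]
ring teeth: 32 + 2·26 = 84
32(ω_sun−ω_arm) = −84(ω_ring−ω_arm),  ω_arm = 0, ω_ring = 1
ω_sun = 0 − (84/32)(1−0) = -21/8
ω_out/ω_in = -21/8

-21/8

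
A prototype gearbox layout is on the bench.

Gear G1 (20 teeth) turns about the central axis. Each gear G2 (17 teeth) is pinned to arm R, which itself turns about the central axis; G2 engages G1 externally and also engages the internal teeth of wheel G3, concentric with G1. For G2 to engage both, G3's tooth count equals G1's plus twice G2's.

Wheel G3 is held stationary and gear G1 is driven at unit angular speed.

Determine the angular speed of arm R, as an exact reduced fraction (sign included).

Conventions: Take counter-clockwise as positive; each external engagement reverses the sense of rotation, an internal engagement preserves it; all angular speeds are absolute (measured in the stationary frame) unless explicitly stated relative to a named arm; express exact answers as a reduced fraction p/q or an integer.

10/37

class = planetary set [G3 = 20+2·17 = 54; Willis about the carrier]
ring teeth: 20 + 2·17 = 54
20(ω_sun−ω_arm) = −54(ω_ring−ω_arm),  ω_ring = 0, ω_sun = 1
20(1−ω_arm) = −54(0−ω_arm)  ⇒  74·ω_arm = 20  ⇒  ω_arm = 10/37
exact speed ratio = 10/37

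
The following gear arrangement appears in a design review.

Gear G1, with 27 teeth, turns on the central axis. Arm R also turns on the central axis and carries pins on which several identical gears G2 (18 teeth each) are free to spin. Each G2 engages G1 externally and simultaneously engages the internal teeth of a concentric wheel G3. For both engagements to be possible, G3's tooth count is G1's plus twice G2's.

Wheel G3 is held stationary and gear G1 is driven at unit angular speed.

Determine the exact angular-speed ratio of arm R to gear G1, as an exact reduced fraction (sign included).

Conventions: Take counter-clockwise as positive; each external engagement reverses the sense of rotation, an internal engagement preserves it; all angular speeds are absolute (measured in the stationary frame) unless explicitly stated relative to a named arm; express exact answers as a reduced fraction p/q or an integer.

recognized (axles ride arm R): planetary set, 27/18/63 teeth
ring teeth: 27 + 2·18 = 63
27(ω_sun−ω_arm) = −63(ω_ring−ω_arm),  ω_ring = 0, ω_sun = 1
27(1−ω_arm) = −63(0−ω_arm)  ⇒  90·ω_arm = 27  ⇒  ω_arm = 3/10
ω_out/ω_in = 3/10

3/10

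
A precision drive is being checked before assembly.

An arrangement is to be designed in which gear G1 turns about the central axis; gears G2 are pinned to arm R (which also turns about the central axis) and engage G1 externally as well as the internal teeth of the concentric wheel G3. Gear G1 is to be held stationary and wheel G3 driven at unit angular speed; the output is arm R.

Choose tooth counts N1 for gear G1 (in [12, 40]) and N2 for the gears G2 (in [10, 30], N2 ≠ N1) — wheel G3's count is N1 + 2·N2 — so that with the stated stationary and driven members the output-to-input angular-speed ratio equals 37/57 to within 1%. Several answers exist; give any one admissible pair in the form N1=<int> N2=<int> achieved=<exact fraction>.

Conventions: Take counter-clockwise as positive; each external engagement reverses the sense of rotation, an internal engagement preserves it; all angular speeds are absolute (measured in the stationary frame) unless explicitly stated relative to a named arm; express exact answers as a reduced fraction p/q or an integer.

design class (target 37/57): planetary set
Willis with ω_sun = 0: ω_arm/ω_ring = N3/(N1+N3); set equal to 37/57  ⇒  N3/N1 = (37/57)/(1 − 37/57) = 37/20
N3 = N1 + 2·N2  ⇒  N2/N1 = (N3/N1 − 1)/2 = (37/20 − 1)/2 = 17/40
smallest multiple with N1 ≥ 12 and N2 ≥ 10: k = 1  ⇒  N1 = 1·40 = 40, N2 = 1·17 = 17 (N1 ≤ 40, N2 ≤ 30, N2 ≠ N1 ✓), N3 = 40 + 2·17 = 74
check: N3/(N1+N3) with N1 = 40, N3 = 74 gives 37/57; |achieved − target| = 0 ≤ 37/5700 ✓

N1=40 N2=17 achieved=37/57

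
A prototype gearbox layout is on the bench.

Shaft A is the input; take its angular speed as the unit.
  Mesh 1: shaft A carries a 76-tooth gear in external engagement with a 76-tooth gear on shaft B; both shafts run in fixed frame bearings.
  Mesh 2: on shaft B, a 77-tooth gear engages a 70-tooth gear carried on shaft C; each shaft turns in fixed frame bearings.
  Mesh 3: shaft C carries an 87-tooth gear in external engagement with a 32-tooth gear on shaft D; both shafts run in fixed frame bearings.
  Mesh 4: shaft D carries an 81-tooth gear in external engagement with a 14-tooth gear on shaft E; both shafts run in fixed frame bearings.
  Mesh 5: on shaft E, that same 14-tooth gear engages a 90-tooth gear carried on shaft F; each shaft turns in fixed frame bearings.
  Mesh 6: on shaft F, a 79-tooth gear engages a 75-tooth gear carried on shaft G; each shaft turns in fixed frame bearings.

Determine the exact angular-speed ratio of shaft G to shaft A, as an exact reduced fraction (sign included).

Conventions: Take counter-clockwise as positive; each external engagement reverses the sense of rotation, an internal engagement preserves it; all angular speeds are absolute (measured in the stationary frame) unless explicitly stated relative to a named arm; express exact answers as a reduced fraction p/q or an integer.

226809/80000

class = fixed-axis compound train [6 meshes; 6 ratios multiply, 6 sense flips]
mesh 1 [76T→76T]: running ratio 1, sense −
mesh 2 [77T→70T]: running ratio 11/10, sense +
mesh 3 [87T→32T]: running ratio 957/320, sense −
mesh 4 [81T→14T]: running ratio 77517/4480, sense +
mesh 5 [14T→90T]: running ratio 8613/3200, sense −
mesh 6 [79T→75T]: running ratio 226809/80000, sense +
ω_out/ω_in = 226809/80000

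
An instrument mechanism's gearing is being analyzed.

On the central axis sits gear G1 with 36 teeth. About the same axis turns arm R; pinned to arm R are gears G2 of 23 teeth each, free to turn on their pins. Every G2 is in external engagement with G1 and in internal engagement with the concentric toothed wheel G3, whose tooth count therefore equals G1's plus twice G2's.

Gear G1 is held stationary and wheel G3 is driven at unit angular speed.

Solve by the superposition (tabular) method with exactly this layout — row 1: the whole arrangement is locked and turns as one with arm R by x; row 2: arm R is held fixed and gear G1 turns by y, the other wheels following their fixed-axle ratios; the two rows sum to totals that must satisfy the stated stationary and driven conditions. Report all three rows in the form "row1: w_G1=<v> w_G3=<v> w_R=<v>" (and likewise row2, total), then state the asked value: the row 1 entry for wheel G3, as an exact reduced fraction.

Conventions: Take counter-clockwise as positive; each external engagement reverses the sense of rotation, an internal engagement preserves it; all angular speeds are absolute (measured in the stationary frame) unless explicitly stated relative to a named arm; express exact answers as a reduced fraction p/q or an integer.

class = planetary set [G3 = 36+2·23 = 82; Willis about the carrier]
row 1 (train locked, turned with arm): all members turn x
row 2: sun turns y, ring = −(36/82)·y, arm 0
boundary: total ω_sun = x + y = 0 and total ω_ring = x − (36/82)·y = 1  ⇒  y = -41/59, x = 41/59
row 2 ring = −(36/82)·(-41/59) = 18/59
totals (row 1 + row 2): sun 41/59 + (-41/59) = 0, ring 41/59 + 18/59 = 1, arm 41/59 + 0 = 41/59
asked cell (row1, ring) = 41/59

row1: w_G1=41/59 w_G3=41/59 w_R=41/59
row2: w_G1=-41/59 w_G3=18/59 w_R=0
total: w_G1=0 w_G3=1 w_R=41/59
asked value: 41/59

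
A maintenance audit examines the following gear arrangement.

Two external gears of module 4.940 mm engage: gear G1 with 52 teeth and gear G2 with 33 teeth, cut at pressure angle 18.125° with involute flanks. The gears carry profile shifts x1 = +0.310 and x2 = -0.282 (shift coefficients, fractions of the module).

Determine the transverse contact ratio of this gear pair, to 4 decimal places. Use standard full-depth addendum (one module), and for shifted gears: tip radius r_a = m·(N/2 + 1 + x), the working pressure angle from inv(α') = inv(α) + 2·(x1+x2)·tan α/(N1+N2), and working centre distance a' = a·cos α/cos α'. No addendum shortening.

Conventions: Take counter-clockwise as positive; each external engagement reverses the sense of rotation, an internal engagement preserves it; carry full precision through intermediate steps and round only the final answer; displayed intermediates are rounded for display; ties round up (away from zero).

topology: single-mesh involute geometry — m = 4.940, 52T/33T pair
base radii: r_b1 = 122.066818, r_b2 = 77.465481
tip radii: r_a1 = 134.911400, r_a2 = 85.056920
inv(α') = inv(18.125°) + 2·(+0.310-0.282)·tan α/(52+33) = 0.01120812  ⇒  α' = 18.23954°
a' = a·cos α / cos α' = 209.9500·cos 18.125°/cos 18.23954° = 210.087898
action lengths: √(r_a1²−r_b1²) = 57.452396, √(r_a2²−r_b2²) = 35.125190
base pitch p_b = π·m·cos α = 14.749393
CR = (57.452396 + 35.125190 − 210.087898·sin 18.23954°)/14.749393 = 1.818521
contact ratio ≈ 1.8185

1.8185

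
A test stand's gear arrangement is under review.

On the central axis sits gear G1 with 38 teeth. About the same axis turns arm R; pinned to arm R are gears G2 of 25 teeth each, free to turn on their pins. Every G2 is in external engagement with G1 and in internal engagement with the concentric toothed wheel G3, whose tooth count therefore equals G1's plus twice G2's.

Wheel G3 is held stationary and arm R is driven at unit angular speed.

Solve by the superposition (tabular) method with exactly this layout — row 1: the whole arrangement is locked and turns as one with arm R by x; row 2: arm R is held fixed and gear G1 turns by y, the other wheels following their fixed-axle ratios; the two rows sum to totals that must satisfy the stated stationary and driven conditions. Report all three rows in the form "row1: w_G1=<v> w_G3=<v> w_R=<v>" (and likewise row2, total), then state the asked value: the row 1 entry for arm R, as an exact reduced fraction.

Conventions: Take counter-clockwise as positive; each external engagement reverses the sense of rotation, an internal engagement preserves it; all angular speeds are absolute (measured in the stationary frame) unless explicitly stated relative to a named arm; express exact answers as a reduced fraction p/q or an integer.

row1: w_G1=1 w_G3=1 w_R=1
row2: w_G1=44/19 w_G3=-1 w_R=0
total: w_G1=63/19 w_G3=0 w_R=1
asked value: 1

topology: planetary set — G1 38T / G2 25T / G3 88T, arm = carrier (Willis)
row 1 (train locked, turned with arm): all members turn x
superposition row 2 [arm held]: sun y, ring −(38/88)·y, arm 0
boundary: total ω_ring = x − (38/88)·y = 0 and total ω_arm = x = 1  ⇒  y = 44/19, x = 1
row 2 ring = −(38/88)·44/19 = -1
totals (row 1 + row 2): sun 1 + 44/19 = 63/19, ring 1 + (-1) = 0, arm 1 + 0 = 1
asked cell (row1, arm) = 1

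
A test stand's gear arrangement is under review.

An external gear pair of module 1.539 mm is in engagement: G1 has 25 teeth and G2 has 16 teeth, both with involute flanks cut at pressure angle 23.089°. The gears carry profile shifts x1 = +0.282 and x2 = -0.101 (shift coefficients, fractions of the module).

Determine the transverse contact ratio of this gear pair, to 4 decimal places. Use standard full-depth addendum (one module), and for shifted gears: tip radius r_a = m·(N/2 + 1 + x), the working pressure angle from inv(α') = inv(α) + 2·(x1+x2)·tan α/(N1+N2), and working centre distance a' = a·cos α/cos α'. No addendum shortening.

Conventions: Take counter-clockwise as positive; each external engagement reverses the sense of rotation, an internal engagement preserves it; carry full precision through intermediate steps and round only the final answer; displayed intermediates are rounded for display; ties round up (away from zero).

topology: single-mesh involute geometry — m = 1.539, 25T/16T pair
base radii: r_b1 = 17.696515, r_b2 = 11.325769
tip radii: r_a1 = 21.210498, r_a2 = 13.695561
inv(α') = inv(23.089°) + 2·(+0.282-0.101)·tan α/(25+16) = 0.02709418  ⇒  α' = 24.21305°
a' = a·cos α / cos α' = 31.5495·cos 23.089°/cos 24.21305° = 31.821748
action lengths: √(r_a1²−r_b1²) = 11.692673, √(r_a2²−r_b2²) = 7.700347
base pitch p_b = π·m·cos α = 4.447619
CR = (11.692673 + 7.700347 − 31.821748·sin 24.21305°)/4.447619 = 1.425918
contact ratio ≈ 1.4259

1.4259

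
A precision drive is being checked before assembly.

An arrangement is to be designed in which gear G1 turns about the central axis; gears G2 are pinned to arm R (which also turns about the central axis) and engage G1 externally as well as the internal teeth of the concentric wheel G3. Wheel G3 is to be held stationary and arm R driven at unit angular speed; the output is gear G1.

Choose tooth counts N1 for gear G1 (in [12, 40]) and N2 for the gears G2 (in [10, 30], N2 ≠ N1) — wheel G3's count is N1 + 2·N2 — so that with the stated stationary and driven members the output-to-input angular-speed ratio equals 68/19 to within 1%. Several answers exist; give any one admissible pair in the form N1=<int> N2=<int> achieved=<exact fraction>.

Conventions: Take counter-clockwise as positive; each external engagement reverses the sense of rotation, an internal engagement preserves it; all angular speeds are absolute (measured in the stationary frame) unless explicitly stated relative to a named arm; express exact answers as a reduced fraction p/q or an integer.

class = planetary set [ratio 68/19 wanted; Willis about the carrier]
Willis with ω_ring = 0: ω_sun/ω_arm = (N1+N3)/N1; set equal to 68/19  ⇒  N3/N1 = 68/19 − 1 = 49/19
N3 = N1 + 2·N2  ⇒  N2/N1 = (N3/N1 − 1)/2 = (49/19 − 1)/2 = 15/19
smallest multiple with N1 ≥ 12 and N2 ≥ 10: k = 1  ⇒  N1 = 1·19 = 19, N2 = 1·15 = 15 (N1 ≤ 40, N2 ≤ 30, N2 ≠ N1 ✓), N3 = 19 + 2·15 = 49
check: (N1+N3)/N1 with N1 = 19, N3 = 49 gives 68/19; |achieved − target| = 0 ≤ 17/475 ✓

N1=19 N2=15 achieved=68/19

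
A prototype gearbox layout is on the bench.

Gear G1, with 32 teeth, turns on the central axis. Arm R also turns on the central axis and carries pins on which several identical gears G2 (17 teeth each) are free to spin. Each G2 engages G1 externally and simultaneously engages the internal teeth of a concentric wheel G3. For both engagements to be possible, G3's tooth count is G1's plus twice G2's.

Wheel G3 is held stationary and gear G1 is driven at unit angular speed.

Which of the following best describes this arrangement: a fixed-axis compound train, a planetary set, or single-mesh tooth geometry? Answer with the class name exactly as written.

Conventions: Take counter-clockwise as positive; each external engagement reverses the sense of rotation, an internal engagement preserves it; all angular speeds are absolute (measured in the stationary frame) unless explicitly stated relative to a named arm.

planetary set

planetary set (32T centre, 17T on arm, 66T internal) — Willis relation
classification: planetary set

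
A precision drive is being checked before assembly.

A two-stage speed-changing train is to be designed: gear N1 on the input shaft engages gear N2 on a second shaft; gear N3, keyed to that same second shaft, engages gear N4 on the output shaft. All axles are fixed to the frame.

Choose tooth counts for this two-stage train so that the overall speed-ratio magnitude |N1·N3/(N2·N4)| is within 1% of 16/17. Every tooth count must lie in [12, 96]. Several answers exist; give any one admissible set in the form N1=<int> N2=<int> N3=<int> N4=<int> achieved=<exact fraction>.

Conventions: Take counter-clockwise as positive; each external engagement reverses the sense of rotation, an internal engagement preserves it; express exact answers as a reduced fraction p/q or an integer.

class = fixed-axis compound train [2-stage, 16/17 wanted]
target = 16/17 in lowest terms: an exact hit needs N1·N3 = k·16 and N2·N4 = k·17 for one integer k, every count in [12, 96]; additionally prefer no 1:1 stage (N1 ≠ N2, N3 ≠ N4)
k = 1…11: no 1:1-free in-range split of k·16 and k·17 into factor pairs; take k = 12
k = 12: N1·N3 = 192 = 12·16, N2·N4 = 204 = 17·12
achieved = 12·16/(17·12) = 16/17; |achieved − target| = 0 ≤ 4/425 ✓

N1=12 N2=17 N3=16 N4=12 achieved=16/17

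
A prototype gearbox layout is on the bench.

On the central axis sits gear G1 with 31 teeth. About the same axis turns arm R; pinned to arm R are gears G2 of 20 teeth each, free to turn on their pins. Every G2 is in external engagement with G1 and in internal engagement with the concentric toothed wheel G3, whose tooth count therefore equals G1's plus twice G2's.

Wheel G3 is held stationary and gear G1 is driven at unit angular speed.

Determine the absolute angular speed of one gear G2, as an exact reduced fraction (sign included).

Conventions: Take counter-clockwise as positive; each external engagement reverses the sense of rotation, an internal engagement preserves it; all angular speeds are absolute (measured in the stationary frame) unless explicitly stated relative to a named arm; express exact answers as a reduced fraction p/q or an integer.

-31/40

planetary set (31T centre, 20T on arm, 71T internal) — Willis relation
ring teeth: 31 + 2·20 = 71
31(ω_sun−ω_arm) = −71(ω_ring−ω_arm),  ω_ring = 0, ω_sun = 1
31(1−ω_arm) = −71(0−ω_arm)  ⇒  102·ω_arm = 31  ⇒  ω_arm = 31/102
sun–planet mesh: 31·(1−31/102) = −20·(ω_p−ω_arm)  ⇒  ω_p−ω_arm = -2201/2040
ω_p = 31/102 − 2201/2040 = -31/40
exact speed ratio = -31/40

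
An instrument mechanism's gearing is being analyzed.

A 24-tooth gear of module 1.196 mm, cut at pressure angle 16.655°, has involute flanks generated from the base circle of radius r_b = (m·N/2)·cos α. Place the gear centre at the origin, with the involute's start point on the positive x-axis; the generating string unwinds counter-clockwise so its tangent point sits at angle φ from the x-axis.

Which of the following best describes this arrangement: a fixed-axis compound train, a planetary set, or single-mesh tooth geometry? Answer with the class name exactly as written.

recognized (one wheel, involute flank): single-mesh tooth geometry, m = 1.196, N = 24
classification: single-mesh tooth geometry

single-mesh tooth geometry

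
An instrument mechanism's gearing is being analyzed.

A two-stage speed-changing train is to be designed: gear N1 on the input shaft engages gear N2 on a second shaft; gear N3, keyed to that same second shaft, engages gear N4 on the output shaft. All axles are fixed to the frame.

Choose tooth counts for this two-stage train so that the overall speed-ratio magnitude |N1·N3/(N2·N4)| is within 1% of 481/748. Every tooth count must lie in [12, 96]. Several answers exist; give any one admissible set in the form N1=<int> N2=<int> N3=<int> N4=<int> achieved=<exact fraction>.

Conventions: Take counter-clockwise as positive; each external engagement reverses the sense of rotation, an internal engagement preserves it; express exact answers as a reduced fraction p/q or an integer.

N1=13 N2=17 N3=37 N4=44 achieved=481/748

class = fixed-axis compound train [2-stage, 481/748 wanted]
target = 481/748 in lowest terms: an exact hit needs N1·N3 = k·481 and N2·N4 = k·748 for one integer k, every count in [12, 96]; additionally prefer no 1:1 stage (N1 ≠ N2, N3 ≠ N4)
k = 1: N1·N3 = 481 = 13·37, N2·N4 = 748 = 17·44
achieved = 13·37/(17·44) = 481/748; |achieved − target| = 0 ≤ 481/74800 ✓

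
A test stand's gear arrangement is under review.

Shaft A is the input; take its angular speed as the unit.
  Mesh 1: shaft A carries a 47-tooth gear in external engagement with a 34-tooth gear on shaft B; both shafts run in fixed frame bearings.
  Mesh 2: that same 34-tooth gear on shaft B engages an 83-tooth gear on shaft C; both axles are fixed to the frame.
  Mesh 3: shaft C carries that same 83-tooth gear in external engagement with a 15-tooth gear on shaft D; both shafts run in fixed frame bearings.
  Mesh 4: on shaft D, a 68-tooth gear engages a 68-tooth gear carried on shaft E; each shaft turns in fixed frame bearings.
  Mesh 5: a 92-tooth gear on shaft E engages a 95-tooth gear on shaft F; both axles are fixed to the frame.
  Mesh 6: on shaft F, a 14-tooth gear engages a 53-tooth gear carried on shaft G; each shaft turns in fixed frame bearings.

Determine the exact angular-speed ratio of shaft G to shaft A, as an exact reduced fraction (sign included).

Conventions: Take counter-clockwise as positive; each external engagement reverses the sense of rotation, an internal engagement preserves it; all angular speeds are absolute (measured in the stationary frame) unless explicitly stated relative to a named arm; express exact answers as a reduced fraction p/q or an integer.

60536/75525

class = fixed-axis compound train [6 meshes; 6 ratios multiply, 6 sense flips]
mesh 1 [47T→34T]: running ratio 47/34, sense −
mesh 2 [34T→83T]: running ratio 47/83, sense +
mesh 3 [83T→15T]: running ratio 47/15, sense −
mesh 4 [68T→68T]: running ratio 47/15, sense +
mesh 5 [92T→95T]: running ratio 4324/1425, sense −
mesh 6 [14T→53T]: running ratio 60536/75525, sense +
ω_out/ω_in = 60536/75525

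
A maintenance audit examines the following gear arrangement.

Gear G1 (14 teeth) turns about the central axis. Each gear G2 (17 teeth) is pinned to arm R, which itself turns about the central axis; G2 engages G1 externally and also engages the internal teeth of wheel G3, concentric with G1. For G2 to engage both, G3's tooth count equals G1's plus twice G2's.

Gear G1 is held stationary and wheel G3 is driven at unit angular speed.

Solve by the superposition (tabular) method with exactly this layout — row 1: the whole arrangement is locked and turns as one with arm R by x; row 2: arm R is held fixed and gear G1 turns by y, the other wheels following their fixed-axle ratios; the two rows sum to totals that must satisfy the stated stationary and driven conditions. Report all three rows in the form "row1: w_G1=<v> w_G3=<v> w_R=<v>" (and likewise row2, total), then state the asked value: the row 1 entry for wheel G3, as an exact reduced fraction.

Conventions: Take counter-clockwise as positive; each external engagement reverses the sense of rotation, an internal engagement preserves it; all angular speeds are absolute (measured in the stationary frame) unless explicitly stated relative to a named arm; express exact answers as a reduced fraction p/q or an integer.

row1: w_G1=24/31 w_G3=24/31 w_R=24/31
row2: w_G1=-24/31 w_G3=7/31 w_R=0
total: w_G1=0 w_G3=1 w_R=24/31
asked value: 24/31

topology: planetary set — G1 14T / G2 17T / G3 48T, arm = carrier (Willis)
row 1 (train locked, turned with arm): all members turn x
row 2 (arm held, sun turns y): ω_ring = −(14/48)·y, ω_arm = 0
boundary: total ω_sun = x + y = 0 and total ω_ring = x − (14/48)·y = 1  ⇒  y = -24/31, x = 24/31
row 2 ring = −(14/48)·(-24/31) = 7/31
totals (row 1 + row 2): sun 24/31 + (-24/31) = 0, ring 24/31 + 7/31 = 1, arm 24/31 + 0 = 24/31
asked cell (row1, ring) = 24/31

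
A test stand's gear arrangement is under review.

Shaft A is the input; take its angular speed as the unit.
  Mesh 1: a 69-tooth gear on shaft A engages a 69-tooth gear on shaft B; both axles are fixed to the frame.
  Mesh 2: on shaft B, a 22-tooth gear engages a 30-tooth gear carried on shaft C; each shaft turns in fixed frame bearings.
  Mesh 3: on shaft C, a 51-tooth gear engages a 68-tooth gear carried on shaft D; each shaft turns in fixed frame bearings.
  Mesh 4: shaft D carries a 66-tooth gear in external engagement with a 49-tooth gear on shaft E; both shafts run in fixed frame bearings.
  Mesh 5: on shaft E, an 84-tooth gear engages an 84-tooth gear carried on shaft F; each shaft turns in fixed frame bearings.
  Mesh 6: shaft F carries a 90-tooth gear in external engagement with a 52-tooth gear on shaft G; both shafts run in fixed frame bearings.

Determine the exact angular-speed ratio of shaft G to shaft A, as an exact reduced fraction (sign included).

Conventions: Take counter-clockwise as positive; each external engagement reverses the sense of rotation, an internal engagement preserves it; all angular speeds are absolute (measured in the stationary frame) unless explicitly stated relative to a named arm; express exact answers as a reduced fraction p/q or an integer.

3267/2548

class = fixed-axis compound train [6 meshes; 6 ratios multiply, 6 sense flips]
mesh 1 [69T→69T]: running ratio 1, sense −
mesh 2 [22T→30T]: running ratio 11/15, sense +
mesh 3 [51T→68T]: running ratio 11/20, sense −
mesh 4 [66T→49T]: running ratio 363/490, sense +
mesh 5 [84T→84T]: running ratio 363/490, sense −
mesh 6 [90T→52T]: running ratio 3267/2548, sense +
ω_out/ω_in = 3267/2548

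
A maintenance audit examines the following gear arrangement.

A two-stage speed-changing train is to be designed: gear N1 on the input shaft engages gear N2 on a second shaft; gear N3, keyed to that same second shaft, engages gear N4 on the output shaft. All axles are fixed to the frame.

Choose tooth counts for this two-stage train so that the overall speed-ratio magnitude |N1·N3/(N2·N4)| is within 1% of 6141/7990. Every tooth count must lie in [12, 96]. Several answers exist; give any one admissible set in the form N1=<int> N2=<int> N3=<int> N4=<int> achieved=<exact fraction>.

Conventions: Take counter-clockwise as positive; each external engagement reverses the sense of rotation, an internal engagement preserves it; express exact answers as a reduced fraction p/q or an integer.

N1=69 N2=85 N3=89 N4=94 achieved=6141/7990

2-stage fixed-axis compound train for ratio 6141/7990
target = 6141/7990 in lowest terms: an exact hit needs N1·N3 = k·6141 and N2·N4 = k·7990 for one integer k, every count in [12, 96]; additionally prefer no 1:1 stage (N1 ≠ N2, N3 ≠ N4)
k = 1: N1·N3 = 6141 = 69·89, N2·N4 = 7990 = 85·94
achieved = 69·89/(85·94) = 6141/7990; |achieved − target| = 0 ≤ 6141/799000 ✓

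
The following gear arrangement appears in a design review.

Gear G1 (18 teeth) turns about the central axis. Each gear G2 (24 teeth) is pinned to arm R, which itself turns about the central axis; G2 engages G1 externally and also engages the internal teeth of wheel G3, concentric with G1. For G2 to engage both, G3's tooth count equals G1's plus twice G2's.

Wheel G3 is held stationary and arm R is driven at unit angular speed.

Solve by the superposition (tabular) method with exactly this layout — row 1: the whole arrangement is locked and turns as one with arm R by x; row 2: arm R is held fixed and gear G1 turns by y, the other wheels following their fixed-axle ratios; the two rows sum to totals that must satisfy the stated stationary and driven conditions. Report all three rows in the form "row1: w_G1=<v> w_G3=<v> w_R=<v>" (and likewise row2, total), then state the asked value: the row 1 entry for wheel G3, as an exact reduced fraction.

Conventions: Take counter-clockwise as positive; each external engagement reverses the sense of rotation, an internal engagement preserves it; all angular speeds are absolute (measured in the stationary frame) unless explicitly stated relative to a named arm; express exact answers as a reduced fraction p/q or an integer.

row1: w_G1=1 w_G3=1 w_R=1
row2: w_G1=11/3 w_G3=-1 w_R=0
total: w_G1=14/3 w_G3=0 w_R=1
asked value: 1

topology: planetary set — G1 18T / G2 24T / G3 66T, arm = carrier (Willis)
superposition row 1 [locked train]: every member turns x
row 2 (arm held, sun turns y): ω_ring = −(18/66)·y, ω_arm = 0
boundary: total ω_ring = x − (18/66)·y = 0 and total ω_arm = x = 1  ⇒  y = 11/3, x = 1
row 2 ring = −(18/66)·11/3 = -1
totals (row 1 + row 2): sun 1 + 11/3 = 14/3, ring 1 + (-1) = 0, arm 1 + 0 = 1
asked cell (row1, ring) = 1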